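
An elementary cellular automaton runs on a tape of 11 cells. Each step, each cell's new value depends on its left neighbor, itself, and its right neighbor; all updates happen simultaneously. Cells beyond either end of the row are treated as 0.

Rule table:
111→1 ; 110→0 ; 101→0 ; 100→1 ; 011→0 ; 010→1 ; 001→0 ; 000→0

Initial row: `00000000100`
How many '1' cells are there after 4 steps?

00000000110
00000000001
00000000001  (fixed point — unchanged through step 4)
count of 1: 1

1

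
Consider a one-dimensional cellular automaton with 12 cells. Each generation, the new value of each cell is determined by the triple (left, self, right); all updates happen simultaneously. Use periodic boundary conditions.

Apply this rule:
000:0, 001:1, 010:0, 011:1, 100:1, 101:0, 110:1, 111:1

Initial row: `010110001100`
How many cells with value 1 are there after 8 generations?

100111011110
011111011110
111111011111
111111011111  (fixed point — unchanged through generation 8)
count of 1: 11

11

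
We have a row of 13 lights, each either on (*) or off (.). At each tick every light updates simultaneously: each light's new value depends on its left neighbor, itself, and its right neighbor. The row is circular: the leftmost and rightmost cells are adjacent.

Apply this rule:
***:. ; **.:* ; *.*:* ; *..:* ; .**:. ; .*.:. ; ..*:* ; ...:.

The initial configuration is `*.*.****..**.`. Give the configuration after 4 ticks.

.*.*...***.**
*.*.*.*..**.*
**.*.*.**.**.
.**.*.*.**.**

.**.*.*.**.**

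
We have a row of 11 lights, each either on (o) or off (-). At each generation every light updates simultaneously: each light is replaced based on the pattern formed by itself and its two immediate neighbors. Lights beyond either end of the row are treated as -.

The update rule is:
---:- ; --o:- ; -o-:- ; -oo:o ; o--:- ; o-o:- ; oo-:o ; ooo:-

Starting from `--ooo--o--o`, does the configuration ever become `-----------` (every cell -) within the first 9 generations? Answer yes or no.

yes

generation 1: --o-o------
generation 2: -----------
all cells are - at generation 2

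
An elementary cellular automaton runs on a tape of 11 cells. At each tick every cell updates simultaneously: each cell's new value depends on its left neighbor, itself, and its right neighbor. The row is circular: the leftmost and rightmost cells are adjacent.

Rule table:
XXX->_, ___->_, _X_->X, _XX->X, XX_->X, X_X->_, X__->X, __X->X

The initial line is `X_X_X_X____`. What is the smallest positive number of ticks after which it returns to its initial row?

X_X_X_XX__X
X_X_X_XXXXX
X_X_X_X____

3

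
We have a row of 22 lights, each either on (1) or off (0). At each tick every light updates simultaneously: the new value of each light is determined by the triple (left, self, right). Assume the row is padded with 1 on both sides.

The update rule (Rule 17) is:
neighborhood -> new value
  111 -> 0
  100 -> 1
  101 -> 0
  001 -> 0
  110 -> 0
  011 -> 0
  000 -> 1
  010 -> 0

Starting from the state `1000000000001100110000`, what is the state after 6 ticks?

0000000001100110000000

0111111111100010001110
0000000000011001100000
1111111111000100011110
0000000000110011000000
1111111110001000111110
0000000001100110000000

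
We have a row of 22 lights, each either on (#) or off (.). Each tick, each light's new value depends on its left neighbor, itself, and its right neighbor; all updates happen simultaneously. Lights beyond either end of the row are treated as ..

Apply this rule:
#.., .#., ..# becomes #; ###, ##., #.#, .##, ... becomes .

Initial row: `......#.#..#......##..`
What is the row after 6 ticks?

.....##.#####....#..#.
....#........#..######
...###......####......
..#...#....#....#.....
.###.###..###..###....
#.......##...##...#...

#.......##...##...#...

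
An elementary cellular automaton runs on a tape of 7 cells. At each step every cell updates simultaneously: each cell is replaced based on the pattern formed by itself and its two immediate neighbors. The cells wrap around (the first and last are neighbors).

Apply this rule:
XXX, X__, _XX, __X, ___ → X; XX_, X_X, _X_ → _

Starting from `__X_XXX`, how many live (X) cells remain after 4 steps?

XX__XX_
X_XXX__
__XX_XX
XXX__X_
count of X: 4

4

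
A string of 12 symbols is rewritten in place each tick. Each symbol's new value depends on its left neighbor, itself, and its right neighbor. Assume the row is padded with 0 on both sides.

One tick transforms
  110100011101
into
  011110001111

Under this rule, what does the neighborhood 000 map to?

At position 5 the neighborhood is 000; the next row has 0 there.

0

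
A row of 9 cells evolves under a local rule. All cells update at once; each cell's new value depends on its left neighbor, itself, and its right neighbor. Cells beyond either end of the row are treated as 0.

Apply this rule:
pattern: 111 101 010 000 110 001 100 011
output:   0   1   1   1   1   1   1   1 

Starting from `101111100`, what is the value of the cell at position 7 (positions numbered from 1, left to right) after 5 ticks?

1

111000111
101111101
111000111  (repeats tick 1; period 2)
tick 5: 111000111
position 7 holds 1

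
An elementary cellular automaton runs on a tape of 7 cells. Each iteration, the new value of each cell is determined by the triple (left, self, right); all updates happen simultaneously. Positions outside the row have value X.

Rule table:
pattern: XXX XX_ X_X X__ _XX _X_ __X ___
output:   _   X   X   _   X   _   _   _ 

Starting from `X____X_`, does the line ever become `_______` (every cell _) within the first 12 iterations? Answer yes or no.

no

iteration 1: X_____X
iteration 2: X_____X  (fixed point — unchanged through iteration 12)
iteration 12 is X_____X, still not uniform _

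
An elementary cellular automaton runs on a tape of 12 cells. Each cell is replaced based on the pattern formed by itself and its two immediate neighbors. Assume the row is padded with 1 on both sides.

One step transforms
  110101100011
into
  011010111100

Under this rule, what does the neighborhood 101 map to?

At position 2 the neighborhood is 101; the next row has 1 there.

1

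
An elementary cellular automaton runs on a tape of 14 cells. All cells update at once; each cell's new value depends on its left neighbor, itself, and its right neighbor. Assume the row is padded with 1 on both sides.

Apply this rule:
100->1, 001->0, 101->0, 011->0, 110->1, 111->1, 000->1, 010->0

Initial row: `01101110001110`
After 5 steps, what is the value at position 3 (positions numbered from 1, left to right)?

00100111100110
10010011110010
11001001111000
11100100111110
11110010011110
position 3 holds 1

1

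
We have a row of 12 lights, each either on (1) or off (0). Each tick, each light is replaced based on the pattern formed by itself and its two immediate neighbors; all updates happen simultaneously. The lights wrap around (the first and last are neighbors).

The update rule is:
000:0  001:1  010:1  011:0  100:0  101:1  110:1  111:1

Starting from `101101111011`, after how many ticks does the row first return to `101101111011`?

tick 1: 110110111101
tick 2: 111011011110
tick 3: 011101101111
tick 4: 101110110111
tick 5: 110111011011
tick 6: 111011101101
tick 7: 111101110110
tick 8: 011110111011
tick 9: 101111011101
tick 10: 110111101110
tick 11: 011011110111
tick 12: 101101111011

12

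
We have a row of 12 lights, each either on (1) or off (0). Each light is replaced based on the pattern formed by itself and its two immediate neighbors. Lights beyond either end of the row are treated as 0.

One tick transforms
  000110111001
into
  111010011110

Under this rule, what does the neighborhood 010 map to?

At position 11 the neighborhood is 010; the next row has 0 there.

0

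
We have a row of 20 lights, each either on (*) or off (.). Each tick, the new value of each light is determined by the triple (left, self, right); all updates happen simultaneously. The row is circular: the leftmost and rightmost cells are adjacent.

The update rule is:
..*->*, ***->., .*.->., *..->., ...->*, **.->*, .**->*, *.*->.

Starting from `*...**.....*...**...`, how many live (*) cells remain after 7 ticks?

..****.****..****.**
.**..*.*..*.**..*.**
.**.*....*..**.*..**
.**...***..***...***
.**.***.*.**.*.***.*
.**.*.*...**...*.*..
***.....****.**....*
count of *: 10

10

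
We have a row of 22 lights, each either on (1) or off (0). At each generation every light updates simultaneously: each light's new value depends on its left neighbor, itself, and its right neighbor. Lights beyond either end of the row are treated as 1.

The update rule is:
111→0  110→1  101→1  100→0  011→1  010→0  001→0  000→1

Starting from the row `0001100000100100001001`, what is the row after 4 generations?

0010101111100100000000

0101101110000001100001
1011111010111101101101
1110001101100111111111
0010101111100100000000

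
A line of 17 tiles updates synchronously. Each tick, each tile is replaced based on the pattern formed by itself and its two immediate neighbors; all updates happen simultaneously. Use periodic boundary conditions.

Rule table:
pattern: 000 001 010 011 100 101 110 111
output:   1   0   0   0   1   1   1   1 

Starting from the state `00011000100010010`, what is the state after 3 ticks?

01110011100110010

11001110011001001
11100111001100100
01110011100110010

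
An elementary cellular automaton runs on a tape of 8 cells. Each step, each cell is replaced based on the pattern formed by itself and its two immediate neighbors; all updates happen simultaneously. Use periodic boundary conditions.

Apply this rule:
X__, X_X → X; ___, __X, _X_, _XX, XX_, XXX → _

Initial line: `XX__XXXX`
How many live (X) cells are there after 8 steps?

1

step 1: __X_____
step 2: ___X____
step 3: ____X___
step 4: _____X__
step 5: ______X_
step 6: _______X
step 7: X_______
step 8: _X______
count of X: 1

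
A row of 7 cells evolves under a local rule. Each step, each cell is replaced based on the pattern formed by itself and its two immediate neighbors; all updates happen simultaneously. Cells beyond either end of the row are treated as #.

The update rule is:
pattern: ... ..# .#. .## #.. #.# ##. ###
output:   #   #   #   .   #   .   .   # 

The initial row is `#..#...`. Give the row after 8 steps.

#####..

step 1: .######
step 2: ..#####
step 3: ##.####
step 4: #...###
step 5: .###.##
step 6: ..#...#
step 7: ######.
step 8: #####..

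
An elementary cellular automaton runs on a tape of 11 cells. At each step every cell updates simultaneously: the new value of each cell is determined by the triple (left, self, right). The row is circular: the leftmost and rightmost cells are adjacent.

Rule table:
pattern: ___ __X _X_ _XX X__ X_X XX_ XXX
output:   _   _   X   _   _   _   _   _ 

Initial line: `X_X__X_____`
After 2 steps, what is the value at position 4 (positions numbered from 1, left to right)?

step 1: X_X__X_____  (fixed point — unchanged through step 2)
position 4 holds _

_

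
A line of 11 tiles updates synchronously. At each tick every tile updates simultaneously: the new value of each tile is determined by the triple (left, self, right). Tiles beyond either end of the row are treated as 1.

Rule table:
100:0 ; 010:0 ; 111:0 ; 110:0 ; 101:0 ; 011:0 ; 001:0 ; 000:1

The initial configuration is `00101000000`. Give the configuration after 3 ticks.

00000011110

tick 1: 00000011110
tick 2: 01111000000
tick 3: 00000011110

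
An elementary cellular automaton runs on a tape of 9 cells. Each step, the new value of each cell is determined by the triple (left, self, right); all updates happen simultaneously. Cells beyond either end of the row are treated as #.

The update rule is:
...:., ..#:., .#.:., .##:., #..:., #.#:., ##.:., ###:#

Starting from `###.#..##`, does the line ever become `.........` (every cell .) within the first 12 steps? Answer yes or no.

yes

step 1: ##......#
step 2: #........
step 3: .........
all cells are . at step 3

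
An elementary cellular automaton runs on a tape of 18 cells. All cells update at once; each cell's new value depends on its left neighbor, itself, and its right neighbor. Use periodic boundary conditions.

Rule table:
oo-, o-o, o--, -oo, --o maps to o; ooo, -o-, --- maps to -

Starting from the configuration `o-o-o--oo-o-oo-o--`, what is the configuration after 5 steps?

step 1: -o-o-ooooo-oooo-oo
step 2: o-o-oo---ooo--oooo
step 3: oo-oooo-oo-oooo---
step 4: oooo--oooooo--oo-o
step 5: ---oooo----ooooooo

---oooo----ooooooo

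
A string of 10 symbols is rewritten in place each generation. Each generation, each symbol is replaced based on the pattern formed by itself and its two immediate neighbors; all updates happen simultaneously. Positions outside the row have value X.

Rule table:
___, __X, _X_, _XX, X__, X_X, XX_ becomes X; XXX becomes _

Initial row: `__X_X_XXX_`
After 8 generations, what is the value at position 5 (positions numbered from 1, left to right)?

_

XXXXXXX_XX
______XXX_
XXXXXXX_XX  (repeats generation 1; period 2)
generation 8: ______XXX_
position 5 holds _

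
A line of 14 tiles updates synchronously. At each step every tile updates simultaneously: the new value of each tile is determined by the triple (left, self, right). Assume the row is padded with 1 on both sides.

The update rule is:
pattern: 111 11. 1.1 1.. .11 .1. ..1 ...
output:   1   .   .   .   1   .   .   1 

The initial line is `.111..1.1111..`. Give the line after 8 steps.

step 1: .11.....111...
step 2: .1..111.11..1.
step 3: ....11..1.....
step 4: .11.1.....111.
step 5: .1....111.11..
step 6: ...11.11..1...
step 7: .1.1..1.....1.
step 8: ........111...

........111...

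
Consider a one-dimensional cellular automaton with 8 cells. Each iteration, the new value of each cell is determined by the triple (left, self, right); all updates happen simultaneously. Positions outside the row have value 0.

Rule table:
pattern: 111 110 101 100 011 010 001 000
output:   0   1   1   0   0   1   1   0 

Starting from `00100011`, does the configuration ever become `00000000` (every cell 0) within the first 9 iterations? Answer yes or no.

01100101
10101111
11110001
00010011
00110101
01011111
11100001
00100011  (repeats iteration 0; period 8)
iteration 9: 01100101
iteration 9 is 01100101, still not uniform 0

no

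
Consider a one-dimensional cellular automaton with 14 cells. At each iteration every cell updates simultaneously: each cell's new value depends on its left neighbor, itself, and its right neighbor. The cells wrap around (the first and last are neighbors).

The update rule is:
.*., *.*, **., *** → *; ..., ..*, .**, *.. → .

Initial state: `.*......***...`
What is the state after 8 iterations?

.*.......**...
.*........*...
.*........*...  (fixed point — unchanged through iteration 8)

.*........*...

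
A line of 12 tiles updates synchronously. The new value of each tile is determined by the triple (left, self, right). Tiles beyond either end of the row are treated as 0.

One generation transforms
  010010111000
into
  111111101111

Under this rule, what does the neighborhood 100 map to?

At position 2 the neighborhood is 100; the next row has 1 there.

1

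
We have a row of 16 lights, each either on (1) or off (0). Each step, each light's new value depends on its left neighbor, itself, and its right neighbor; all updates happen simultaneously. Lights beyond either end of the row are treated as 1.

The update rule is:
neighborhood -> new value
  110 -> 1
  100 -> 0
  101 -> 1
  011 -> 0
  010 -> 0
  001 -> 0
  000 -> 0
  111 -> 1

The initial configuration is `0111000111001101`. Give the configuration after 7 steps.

1110000000000000

1011000011000110
1101000001000011
1110000000000001
1110000000000000
1110000000000000  (fixed point — unchanged through step 7)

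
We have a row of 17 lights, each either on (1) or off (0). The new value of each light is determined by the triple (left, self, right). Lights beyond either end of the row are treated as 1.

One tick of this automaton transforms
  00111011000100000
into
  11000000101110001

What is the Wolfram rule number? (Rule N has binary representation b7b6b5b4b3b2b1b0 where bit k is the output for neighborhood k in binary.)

22

position 3: 111 → 0  (bit 7 = 0)
position 4: 110 → 0  (bit 6 = 0)
position 5: 101 → 0  (bit 5 = 0)
position 0: 100 → 1  (bit 4 = 1)
position 2: 011 → 0  (bit 3 = 0)
position 11: 010 → 1  (bit 2 = 1)
position 1: 001 → 1  (bit 1 = 1)
position 9: 000 → 0  (bit 0 = 0)
bits b7..b0 = 00010110 = 22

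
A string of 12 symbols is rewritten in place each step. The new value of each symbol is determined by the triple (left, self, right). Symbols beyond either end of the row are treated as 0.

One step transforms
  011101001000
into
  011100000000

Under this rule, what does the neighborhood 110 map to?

At position 3 the neighborhood is 110; the next row has 1 there.

1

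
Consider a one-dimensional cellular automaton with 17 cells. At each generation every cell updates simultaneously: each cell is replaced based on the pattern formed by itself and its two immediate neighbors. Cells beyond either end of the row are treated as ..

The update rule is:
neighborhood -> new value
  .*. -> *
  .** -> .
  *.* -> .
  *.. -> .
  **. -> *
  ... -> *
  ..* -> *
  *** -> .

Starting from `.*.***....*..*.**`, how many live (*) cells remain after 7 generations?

10

**...*.****.**..*
.*.***....*..*.**  (repeats generation 0; period 2)
generation 7: **...*.****.**..*
count of *: 10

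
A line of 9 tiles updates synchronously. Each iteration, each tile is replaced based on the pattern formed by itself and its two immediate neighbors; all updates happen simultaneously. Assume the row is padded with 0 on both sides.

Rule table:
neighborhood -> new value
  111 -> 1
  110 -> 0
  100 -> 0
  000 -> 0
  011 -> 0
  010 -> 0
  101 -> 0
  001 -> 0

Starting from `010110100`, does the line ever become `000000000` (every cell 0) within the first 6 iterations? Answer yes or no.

yes

000000000
all cells are 0 at iteration 1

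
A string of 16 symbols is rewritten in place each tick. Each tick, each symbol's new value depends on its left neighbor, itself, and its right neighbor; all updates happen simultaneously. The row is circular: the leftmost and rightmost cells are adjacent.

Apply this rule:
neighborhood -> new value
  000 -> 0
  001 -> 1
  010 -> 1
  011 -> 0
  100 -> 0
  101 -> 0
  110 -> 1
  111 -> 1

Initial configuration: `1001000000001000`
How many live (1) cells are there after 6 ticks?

tick 1: 1011000000011001
tick 2: 1001000000101010
tick 3: 1011000001101010
tick 4: 1001000010101010
tick 5: 1011000110101010
tick 6: 1001001010101010
count of 1: 7

7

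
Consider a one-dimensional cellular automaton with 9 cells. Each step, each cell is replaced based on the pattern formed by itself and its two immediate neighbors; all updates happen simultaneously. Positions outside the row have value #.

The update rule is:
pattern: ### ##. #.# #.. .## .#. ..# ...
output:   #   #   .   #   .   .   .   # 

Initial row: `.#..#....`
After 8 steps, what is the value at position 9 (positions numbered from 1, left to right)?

..#..###.
#..#..##.
##..#..#.
###..#...
####..##.
#####..#.
######...
########.
position 9 holds .

.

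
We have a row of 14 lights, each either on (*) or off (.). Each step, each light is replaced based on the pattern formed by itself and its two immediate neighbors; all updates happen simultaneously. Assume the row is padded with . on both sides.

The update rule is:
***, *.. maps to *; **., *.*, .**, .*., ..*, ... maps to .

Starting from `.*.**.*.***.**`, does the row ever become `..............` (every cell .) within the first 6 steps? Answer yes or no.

step 1: .........*....
step 2: ..........*...
step 3: ...........*..
step 4: ............*.
step 5: .............*
step 6: ..............
all cells are . at step 6

yes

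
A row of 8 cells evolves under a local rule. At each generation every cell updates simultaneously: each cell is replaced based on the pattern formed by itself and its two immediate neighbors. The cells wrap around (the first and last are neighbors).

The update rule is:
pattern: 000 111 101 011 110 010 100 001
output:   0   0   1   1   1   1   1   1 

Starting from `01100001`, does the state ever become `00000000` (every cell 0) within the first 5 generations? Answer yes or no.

11110011
00011110
00110011
11111111
00000000
all cells are 0 at generation 5

yes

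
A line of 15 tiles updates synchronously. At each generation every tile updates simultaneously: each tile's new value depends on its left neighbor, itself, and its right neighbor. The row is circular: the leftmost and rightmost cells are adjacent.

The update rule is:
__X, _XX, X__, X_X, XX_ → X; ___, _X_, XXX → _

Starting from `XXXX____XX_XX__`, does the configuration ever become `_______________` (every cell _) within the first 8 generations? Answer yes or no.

X__XX__XXXXXXXX
XXXXXXXX_______
X______XX_____X
XX____XXXX___XX
_XX__XX__XX_XX_
XXXXXXXXXXXXXXX
_______________
all cells are _ at generation 7

yes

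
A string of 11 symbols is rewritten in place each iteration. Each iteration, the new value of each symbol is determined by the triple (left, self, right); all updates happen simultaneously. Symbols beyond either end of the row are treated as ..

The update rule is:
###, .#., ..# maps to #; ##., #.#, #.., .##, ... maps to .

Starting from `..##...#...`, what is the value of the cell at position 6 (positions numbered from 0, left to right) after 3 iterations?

.

.#....##...
##...#.....
....##.....
position 6 holds .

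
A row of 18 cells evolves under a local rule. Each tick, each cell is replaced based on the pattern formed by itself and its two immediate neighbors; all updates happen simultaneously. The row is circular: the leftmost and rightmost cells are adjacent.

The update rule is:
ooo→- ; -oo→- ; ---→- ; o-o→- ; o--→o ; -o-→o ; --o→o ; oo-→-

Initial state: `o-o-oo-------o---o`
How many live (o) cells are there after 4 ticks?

6

--o---o-----ooo-o-
-ooo-ooo---o----oo
--------o-ooo--o--
-------oo----oooo-
count of o: 6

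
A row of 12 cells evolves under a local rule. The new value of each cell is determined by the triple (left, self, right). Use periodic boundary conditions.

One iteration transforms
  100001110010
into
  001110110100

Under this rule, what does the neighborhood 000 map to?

1

At position 2 the neighborhood is 000; the next row has 1 there.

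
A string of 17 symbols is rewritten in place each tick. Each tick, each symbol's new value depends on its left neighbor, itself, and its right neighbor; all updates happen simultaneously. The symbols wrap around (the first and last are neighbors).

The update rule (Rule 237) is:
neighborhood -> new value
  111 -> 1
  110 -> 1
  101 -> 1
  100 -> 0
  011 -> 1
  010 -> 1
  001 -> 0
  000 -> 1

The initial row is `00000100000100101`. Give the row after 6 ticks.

11111111111100111

01110101110100111
11111111111100111
11111111111100111  (fixed point — unchanged through tick 6)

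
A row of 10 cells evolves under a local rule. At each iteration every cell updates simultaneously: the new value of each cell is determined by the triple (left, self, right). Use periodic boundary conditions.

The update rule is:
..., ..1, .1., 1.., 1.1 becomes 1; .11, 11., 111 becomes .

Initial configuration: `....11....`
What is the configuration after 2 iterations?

1111..1111
....11....

....11....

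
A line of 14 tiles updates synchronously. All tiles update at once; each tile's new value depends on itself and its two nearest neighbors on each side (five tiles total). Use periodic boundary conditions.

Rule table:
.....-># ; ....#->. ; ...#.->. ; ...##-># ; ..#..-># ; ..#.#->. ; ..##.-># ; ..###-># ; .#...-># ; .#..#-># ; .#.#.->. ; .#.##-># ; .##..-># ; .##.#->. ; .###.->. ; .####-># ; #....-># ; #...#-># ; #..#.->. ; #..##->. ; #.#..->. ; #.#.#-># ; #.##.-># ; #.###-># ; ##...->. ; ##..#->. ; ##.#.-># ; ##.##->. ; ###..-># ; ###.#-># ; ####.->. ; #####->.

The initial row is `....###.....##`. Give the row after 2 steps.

####.####..#.#

step 1: .#.##.#.##.###
step 2: ####.####..#.#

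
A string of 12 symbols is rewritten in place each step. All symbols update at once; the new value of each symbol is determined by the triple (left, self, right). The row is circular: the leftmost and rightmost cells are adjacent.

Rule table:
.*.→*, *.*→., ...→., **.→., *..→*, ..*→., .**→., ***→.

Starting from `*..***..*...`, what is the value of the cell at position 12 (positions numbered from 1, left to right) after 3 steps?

step 1: **....*.**..
step 2: ..*...*...*.
step 3: ..**..**..**
position 12 holds *

*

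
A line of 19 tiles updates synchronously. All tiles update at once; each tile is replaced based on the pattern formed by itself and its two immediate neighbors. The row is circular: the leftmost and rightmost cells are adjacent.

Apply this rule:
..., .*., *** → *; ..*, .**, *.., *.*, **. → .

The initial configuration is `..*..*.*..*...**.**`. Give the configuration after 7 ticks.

*.*..*.*..*.*.*....

..*..*.*..*.*......
*.*..*.*..*.*.*****
..*..*.*..*.*..****
..*..*.*..*.*...**.
*.*..*.*..*.*.*....
*.*..*.*..*.*.*.**.
*.*..*.*..*.*.*....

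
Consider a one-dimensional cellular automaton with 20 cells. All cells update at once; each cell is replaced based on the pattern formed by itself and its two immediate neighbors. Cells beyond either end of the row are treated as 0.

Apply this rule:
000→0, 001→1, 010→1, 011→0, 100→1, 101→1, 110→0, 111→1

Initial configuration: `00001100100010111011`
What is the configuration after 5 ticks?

00010011110111010100
00111101101010111110
01011010011111011101
11100111101110101011
01011011010101111100

01011011010101111100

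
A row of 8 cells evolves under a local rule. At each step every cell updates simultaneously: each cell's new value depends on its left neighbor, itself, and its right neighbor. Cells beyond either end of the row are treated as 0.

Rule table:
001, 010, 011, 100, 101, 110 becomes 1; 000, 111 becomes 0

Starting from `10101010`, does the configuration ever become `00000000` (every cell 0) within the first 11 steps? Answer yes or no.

no

step 1: 11111111
step 2: 10000001
step 3: 11000011
step 4: 11100111
step 5: 10111101
step 6: 11100111  (repeats step 4; period 2)
step 11: 10111101
step 11 is 10111101, still not uniform 0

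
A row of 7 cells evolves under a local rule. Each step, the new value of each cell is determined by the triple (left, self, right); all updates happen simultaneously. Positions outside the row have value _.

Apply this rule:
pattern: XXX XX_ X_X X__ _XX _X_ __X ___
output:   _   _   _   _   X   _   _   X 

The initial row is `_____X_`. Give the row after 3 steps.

XXXX___
X____XX
__XX_X_

__XX_X_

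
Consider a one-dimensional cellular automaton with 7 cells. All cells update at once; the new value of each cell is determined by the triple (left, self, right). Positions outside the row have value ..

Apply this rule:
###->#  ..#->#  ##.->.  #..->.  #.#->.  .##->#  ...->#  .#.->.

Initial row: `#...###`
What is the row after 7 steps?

..#..#.

step 1: ..####.
step 2: #####..
step 3: ####..#
step 4: ###..#.
step 5: ##..#..
step 6: #..#..#
step 7: ..#..#.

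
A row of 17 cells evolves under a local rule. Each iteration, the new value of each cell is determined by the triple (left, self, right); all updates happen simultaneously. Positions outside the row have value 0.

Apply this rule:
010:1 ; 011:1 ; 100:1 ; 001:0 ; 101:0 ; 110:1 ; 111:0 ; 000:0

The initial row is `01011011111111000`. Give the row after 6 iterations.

01011010101101011

iteration 1: 01011010000001100
iteration 2: 01011011000001110
iteration 3: 01011011100001011
iteration 4: 01011010110001011
iteration 5: 01011010111001011
iteration 6: 01011010101101011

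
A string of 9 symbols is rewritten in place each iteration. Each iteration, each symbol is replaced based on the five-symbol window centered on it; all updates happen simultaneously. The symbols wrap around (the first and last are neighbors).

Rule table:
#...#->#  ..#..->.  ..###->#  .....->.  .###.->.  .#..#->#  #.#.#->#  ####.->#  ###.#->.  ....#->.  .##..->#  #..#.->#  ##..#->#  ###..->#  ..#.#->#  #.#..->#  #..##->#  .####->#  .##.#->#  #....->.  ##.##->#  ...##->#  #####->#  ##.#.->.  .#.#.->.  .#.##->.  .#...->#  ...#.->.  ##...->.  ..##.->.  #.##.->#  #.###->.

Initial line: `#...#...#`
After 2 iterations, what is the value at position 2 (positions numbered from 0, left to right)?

#

iteration 1: #.#..###.
iteration 2: #.####...
position 2 holds #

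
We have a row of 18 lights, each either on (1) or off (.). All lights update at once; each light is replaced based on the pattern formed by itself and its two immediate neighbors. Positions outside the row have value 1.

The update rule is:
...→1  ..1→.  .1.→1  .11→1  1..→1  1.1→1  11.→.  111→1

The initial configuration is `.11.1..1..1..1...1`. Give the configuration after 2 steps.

11.111.11.11.111.1
1.111.11.11.111.11

1.111.11.11.111.11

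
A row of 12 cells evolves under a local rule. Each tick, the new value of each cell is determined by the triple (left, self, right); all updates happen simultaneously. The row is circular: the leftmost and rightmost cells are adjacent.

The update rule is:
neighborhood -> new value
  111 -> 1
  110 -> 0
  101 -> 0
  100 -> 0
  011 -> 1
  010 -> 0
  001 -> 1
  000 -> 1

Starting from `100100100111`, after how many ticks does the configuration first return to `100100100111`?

12

001001001111
010010011110
100100111100
001001111001
010011110010
100111100100
001111001001
011110010010
111100100100
111001001001
110010010011
100100100111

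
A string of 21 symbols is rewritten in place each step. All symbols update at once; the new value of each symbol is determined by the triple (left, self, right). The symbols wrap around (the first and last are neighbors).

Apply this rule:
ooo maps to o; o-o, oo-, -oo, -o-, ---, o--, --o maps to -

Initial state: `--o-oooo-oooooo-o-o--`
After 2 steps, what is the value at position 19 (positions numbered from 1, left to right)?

-

step 1: -----oo---oooo-------
step 2: -----------oo--------
position 19 holds -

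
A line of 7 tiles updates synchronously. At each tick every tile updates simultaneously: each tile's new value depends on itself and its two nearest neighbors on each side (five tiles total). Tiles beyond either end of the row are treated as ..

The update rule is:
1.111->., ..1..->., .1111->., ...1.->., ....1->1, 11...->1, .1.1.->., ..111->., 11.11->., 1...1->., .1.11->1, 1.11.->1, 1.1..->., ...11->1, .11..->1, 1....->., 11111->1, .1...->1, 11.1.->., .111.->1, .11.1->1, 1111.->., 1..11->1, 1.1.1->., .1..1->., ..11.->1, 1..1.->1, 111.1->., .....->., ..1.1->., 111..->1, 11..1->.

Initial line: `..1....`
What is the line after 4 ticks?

1..1...
..1.1..
1....1.
.1.1..1

.1.1..1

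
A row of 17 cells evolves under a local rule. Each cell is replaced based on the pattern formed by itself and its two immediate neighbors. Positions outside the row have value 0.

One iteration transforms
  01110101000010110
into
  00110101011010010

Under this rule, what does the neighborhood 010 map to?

At position 5 the neighborhood is 010; the next row has 1 there.

1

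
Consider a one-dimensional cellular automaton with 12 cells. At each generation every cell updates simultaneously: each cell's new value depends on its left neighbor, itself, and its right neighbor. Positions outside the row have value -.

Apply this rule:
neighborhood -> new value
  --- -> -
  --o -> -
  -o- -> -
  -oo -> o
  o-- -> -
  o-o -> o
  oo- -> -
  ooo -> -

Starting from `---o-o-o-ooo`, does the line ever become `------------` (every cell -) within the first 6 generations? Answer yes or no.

yes

----o-o-oo--
-----o-oo---
------oo----
------o-----
------------
all cells are - at generation 5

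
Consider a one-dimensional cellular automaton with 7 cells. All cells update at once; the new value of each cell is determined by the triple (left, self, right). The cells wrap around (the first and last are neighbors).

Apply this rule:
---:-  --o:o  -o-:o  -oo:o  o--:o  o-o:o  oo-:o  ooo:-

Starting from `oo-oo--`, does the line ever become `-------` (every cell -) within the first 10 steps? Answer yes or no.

ooooooo
-------
all cells are - at step 2

yes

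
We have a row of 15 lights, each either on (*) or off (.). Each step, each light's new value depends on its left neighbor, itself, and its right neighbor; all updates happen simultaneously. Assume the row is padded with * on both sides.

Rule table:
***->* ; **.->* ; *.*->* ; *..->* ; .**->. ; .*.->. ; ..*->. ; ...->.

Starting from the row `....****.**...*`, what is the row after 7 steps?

step 1: *....****.**...
step 2: **....****.**..
step 3: ***....****.**.
step 4: ****....****.**
step 5: *****....****.*
step 6: ******....****.
step 7: *******....****

*******....****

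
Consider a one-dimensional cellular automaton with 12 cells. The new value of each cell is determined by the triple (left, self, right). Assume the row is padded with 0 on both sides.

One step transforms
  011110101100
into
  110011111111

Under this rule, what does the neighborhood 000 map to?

At position 11 the neighborhood is 000; the next row has 1 there.

1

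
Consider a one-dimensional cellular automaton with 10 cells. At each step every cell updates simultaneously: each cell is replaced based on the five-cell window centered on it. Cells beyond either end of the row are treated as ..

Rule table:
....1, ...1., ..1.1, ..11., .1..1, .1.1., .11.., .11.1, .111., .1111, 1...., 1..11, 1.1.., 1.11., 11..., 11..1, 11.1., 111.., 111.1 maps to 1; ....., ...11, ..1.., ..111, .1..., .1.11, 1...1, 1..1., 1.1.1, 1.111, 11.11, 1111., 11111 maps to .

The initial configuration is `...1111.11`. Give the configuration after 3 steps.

11..111111

.1..1.1.11
1.1.11..11
11..111111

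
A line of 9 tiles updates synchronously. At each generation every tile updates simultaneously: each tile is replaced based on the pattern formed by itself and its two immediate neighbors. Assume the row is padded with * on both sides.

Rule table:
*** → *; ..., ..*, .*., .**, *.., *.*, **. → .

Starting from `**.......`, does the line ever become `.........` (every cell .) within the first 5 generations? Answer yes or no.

yes

*........
.........
all cells are . at generation 2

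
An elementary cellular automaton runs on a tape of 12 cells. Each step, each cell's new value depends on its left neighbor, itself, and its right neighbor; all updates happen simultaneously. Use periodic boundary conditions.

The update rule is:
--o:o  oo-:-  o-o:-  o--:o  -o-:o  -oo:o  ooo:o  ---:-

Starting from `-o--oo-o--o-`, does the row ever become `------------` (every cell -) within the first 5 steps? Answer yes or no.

no

ooooo--ooooo
oooo-ooooooo
ooo--ooooooo
oo-ooooooooo
o--ooooooooo
step 5 is o--ooooooooo, still not uniform -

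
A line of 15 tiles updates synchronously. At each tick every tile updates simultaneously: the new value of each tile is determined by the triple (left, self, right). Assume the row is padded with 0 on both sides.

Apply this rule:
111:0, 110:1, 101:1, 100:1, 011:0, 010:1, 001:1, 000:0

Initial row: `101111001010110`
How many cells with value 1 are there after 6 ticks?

110001111111011
011010000001101
101111000010111
110001100111001
011010111001111
101111001110001
count of 1: 9

9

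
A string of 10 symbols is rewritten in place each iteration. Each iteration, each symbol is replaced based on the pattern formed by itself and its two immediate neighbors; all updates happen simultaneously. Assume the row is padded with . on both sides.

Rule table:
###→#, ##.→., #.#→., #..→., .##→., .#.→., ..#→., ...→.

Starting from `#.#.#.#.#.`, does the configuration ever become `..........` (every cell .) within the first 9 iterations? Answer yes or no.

yes

..........
all cells are . at iteration 1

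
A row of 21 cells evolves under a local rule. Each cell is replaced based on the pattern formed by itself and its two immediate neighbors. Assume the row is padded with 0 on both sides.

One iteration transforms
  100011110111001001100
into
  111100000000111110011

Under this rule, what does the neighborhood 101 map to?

At position 8 the neighborhood is 101; the next row has 0 there.

0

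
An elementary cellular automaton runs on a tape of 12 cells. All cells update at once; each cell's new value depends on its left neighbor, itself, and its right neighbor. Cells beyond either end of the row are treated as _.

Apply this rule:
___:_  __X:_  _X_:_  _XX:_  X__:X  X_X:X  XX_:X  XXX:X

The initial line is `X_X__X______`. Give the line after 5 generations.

_____X_X__X_

_X_X__X_____
__X_X__X____
___X_X__X___
____X_X__X__
_____X_X__X_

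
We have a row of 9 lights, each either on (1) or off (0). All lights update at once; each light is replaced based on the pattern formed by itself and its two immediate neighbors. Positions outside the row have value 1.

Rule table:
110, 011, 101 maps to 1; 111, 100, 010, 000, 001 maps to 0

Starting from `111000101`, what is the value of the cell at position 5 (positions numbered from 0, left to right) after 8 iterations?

iteration 1: 001000011
iteration 2: 000000010
iteration 3: 000000001
iteration 4: 000000001  (fixed point — unchanged through iteration 8)
position 5 holds 0

0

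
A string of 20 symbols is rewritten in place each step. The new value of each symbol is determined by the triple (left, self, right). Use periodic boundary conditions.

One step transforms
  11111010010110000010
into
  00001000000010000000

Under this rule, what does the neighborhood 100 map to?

0

At position 7 the neighborhood is 100; the next row has 0 there.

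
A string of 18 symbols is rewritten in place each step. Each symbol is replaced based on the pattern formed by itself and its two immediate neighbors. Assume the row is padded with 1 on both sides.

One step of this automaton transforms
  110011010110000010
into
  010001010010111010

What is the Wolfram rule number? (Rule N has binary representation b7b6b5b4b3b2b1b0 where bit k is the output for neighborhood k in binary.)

position 0: 111 → 0  (bit 7 = 0)
position 1: 110 → 1  (bit 6 = 1)
position 6: 101 → 0  (bit 5 = 0)
position 2: 100 → 0  (bit 4 = 0)
position 4: 011 → 0  (bit 3 = 0)
position 7: 010 → 1  (bit 2 = 1)
position 3: 001 → 0  (bit 1 = 0)
position 12: 000 → 1  (bit 0 = 1)
bits b7..b0 = 01000101 = 69

69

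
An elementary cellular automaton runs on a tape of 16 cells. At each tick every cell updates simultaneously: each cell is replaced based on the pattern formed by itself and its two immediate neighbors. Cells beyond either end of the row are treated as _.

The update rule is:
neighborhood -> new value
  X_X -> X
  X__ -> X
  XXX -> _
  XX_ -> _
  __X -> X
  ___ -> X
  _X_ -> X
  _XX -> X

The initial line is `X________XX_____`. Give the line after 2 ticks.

tick 1: XXXXXXXXXX_XXXXX
tick 2: X_________XX____

X_________XX____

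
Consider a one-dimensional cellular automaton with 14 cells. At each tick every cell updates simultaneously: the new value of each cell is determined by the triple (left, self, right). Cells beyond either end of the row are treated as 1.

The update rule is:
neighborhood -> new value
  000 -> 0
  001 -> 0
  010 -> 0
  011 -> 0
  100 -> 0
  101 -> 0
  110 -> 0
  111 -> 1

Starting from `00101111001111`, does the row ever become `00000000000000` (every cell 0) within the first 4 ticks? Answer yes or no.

yes

00000110000111
00000000000011
00000000000001
00000000000000
all cells are 0 at tick 4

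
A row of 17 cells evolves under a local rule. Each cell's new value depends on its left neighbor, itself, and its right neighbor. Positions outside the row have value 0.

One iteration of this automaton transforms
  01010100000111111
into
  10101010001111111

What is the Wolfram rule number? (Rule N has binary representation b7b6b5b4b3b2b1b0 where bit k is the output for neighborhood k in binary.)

position 12: 111 → 1  (bit 7 = 1)
position 16: 110 → 1  (bit 6 = 1)
position 2: 101 → 1  (bit 5 = 1)
position 6: 100 → 1  (bit 4 = 1)
position 11: 011 → 1  (bit 3 = 1)
position 1: 010 → 0  (bit 2 = 0)
position 0: 001 → 1  (bit 1 = 1)
position 7: 000 → 0  (bit 0 = 0)
bits b7..b0 = 11111010 = 250

250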